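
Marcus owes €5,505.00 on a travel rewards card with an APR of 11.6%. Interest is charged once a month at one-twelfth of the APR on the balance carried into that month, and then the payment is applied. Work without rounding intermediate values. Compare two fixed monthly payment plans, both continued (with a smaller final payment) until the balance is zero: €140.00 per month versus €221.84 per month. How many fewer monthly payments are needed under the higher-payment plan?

21 fewer payments

Monthly rate r = 11.6%/12 = 0.966667% = 0.00966667.
At €140.00/mo: n = ⌈−ln(1 − rB₀/P)/ln(1+r)⌉ = 50 payments (last €99.34); total interest = total paid − €5,505.00 = €1,454.34.
At €221.84/mo: 29 payments (last €113.54); total interest €820.06.
Payments saved = 50 − 29 = 21.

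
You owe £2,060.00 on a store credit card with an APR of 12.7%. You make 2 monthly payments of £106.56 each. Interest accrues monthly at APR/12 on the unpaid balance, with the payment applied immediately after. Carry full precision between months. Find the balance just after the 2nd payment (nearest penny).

£1,889.59

Monthly rate r = 12.7%/12 = 1.05833% = 0.0105833.
Each month: B ← B·(1+r) − £106.56.
Month 1: interest £21.80; balance after payment £1,975.24.
Month 2: interest £20.90; balance after payment £1,889.59.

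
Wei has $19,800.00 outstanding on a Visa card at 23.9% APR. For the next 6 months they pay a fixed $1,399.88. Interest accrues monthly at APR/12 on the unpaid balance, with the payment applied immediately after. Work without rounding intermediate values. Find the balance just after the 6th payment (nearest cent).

Monthly rate r = 23.9%/12 = 1.99167% = 0.0199167.
Each month: B ← B·(1+r) − $1,399.88.
Month 1: interest $394.35; balance after payment $18,794.47.
Month 2: interest $374.32; balance after payment $17,768.91.
Month 3: interest $353.90; balance after payment $16,722.93.
Month 4: interest $333.07; balance after payment $15,656.12.
Month 5: interest $311.82; balance after payment $14,568.05.
Month 6: interest $290.15; balance after payment $13,458.32.

$13,458.32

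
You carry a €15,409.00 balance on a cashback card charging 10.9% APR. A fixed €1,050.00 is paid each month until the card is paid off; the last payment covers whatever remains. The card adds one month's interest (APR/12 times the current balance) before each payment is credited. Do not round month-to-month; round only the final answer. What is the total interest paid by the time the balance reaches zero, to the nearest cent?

Monthly rate r = 10.9%/12 = 0.908333% = 0.00908333.
Payoff takes n = ⌈−ln(1 − rB₀/P)/ln(1+r)⌉ = ⌈15.821⌉ = 16 payments; the last is €863.19.
Total paid = 15·€1,050.00 + €863.19 = €16,613.19.
Total interest = total paid − principal = €16,613.19 − €15,409.00 = €1,204.19.

€1,204.19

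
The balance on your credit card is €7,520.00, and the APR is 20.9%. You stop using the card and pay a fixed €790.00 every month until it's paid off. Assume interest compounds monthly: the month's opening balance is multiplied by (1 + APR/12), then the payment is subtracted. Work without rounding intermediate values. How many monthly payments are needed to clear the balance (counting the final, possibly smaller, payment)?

Monthly rate r = 20.9%/12 = 1.74167% = 0.0174167.
Recurrence: B ← B·(1+r) − €790.00.
Month 1: interest €130.97; balance after payment €6,860.97.
Month 2: interest €119.50; balance after payment €6,190.47.
Closed form: n = −ln(1 − rB₀/P)/ln(1+r) = −ln(0.83421)/ln(1.01742) ≈ 10.498, so the balance reaches zero during payment 11.

11 payments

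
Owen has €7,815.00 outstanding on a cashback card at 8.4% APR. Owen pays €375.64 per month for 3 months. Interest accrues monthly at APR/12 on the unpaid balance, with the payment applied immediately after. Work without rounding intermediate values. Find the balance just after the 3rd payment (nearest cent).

€6,845.44

Monthly rate r = 8.4%/12 = 0.7% = 0.007.
Each month: B ← B·(1+r) − €375.64.
Month 1: interest €54.70; balance after payment €7,494.06.
Month 2: interest €52.46; balance after payment €7,170.88.
Month 3: interest €50.20; balance after payment €6,845.44.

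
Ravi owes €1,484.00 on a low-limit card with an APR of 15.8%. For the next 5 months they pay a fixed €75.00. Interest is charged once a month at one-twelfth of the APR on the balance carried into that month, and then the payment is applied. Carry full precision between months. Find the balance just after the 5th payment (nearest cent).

Monthly rate r = 15.8%/12 = 1.31667% = 0.0131667.
Each month: B ← B·(1+r) − €75.00.
Month 1: interest €19.54; balance after payment €1,428.54.
Month 2: interest €18.81; balance after payment €1,372.35.
Month 3: interest €18.07; balance after payment €1,315.42.
Month 4: interest €17.32; balance after payment €1,257.74.
Month 5: interest €16.56; balance after payment €1,199.30.

€1,199.30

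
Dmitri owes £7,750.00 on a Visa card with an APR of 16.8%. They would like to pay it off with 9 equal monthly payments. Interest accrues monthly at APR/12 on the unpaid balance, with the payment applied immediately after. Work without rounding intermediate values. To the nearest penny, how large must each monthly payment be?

Monthly rate r = 16.8%/12 = 1.4% = 0.014.
Level-payment amortization: P = B₀·r / (1 − (1+r)^(−n)) = 7750.00·0.014 / (1 − 1.014^(−9)).
Denominator 1 − (1+r)^(−9) = 0.117614414.
P = 108.5 / 0.117614414 ≈ 922.51.

£922.51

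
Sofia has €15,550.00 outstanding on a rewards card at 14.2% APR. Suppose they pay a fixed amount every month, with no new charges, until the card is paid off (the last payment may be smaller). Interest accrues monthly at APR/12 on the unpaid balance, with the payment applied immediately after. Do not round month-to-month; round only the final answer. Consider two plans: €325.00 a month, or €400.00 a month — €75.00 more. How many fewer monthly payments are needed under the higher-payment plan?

Monthly rate r = 14.2%/12 = 1.18333% = 0.0118333.
At €325.00/mo: n = ⌈−ln(1 − rB₀/P)/ln(1+r)⌉ = 71 payments (last €321.97); total interest = total paid − €15,550.00 = €7,521.97.
At €400.00/mo: 53 payments (last €153.69); total interest €5,403.69.
Payments saved = 71 − 53 = 18.

18 fewer payments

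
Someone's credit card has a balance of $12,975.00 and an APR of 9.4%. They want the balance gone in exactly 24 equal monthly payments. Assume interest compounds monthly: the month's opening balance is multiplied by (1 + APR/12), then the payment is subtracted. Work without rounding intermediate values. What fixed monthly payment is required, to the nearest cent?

Monthly rate r = 9.4%/12 = 0.783333% = 0.00783333.
Level-payment amortization: P = B₀·r / (1 − (1+r)^(−n)) = 12975.00·0.00783333 / (1 − 1.00783^(−24)).
Denominator 1 − (1+r)^(−24) = 0.170778101.
P = 101.637 / 0.170778101 ≈ 595.14.

$595.14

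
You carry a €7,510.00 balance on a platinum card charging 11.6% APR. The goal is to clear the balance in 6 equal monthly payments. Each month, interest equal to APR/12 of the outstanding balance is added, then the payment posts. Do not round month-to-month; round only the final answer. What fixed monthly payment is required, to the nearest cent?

€1,294.35

Monthly rate r = 11.6%/12 = 0.966667% = 0.00966667.
Level-payment amortization: P = B₀·r / (1 − (1+r)^(−n)) = 7510.00·0.00966667 / (1 − 1.00967^(−6)).
Denominator 1 − (1+r)^(−6) = 0.0560871719.
P = 72.5967 / 0.0560871719 ≈ 1294.35.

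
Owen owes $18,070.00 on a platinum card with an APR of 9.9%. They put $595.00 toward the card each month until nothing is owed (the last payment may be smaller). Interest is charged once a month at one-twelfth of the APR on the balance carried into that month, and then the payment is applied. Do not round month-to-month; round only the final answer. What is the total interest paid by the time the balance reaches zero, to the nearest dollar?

Monthly rate r = 9.9%/12 = 0.825% = 0.00825.
Payoff takes n = ⌈−ln(1 − rB₀/P)/ln(1+r)⌉ = ⌈35.104⌉ = 36 payments; the last is $61.84.
Total paid = 35·$595.00 + $61.84 = $20,886.84.
Total interest = total paid − principal = $20,886.84 − $18,070.00 = $2,816.84.

$2,817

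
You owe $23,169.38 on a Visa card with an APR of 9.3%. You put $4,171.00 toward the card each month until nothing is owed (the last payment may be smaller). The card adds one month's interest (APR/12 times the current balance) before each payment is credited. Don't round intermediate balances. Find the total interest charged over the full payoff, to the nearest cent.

$608.55

Monthly rate r = 9.3%/12 = 0.775% = 0.00775.
Payoff takes n = ⌈−ln(1 − rB₀/P)/ln(1+r)⌉ = ⌈5.700⌉ = 6 payments; the last is $2,922.93.
Total paid = 5·$4,171.00 + $2,922.93 = $23,777.93.
Total interest = total paid − principal = $23,777.93 − $23,169.38 = $608.55.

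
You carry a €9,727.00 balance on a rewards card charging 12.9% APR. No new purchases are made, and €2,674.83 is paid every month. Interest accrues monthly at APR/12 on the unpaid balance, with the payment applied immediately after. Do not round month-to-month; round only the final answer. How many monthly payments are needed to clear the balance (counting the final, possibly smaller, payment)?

Monthly rate r = 12.9%/12 = 1.075% = 0.01075.
Recurrence: B ← B·(1+r) − €2,674.83.
Month 1: interest €104.57; balance after payment €7,156.74.
Month 2: interest €76.93; balance after payment €4,558.84.
Month 3: interest €49.01; balance after payment €1,933.02.
Month 4: interest €20.78; balance after payment €0.00.

4 payments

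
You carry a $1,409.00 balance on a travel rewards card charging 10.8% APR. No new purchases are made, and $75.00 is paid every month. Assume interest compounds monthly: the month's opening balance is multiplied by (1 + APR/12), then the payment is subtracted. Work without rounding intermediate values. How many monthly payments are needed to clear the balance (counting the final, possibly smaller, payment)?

Monthly rate r = 10.8%/12 = 0.9% = 0.009.
Recurrence: B ← B·(1+r) − $75.00.
Month 1: interest $12.68; balance after payment $1,346.68.
Month 2: interest $12.12; balance after payment $1,283.80.
Closed form: n = −ln(1 − rB₀/P)/ln(1+r) = −ln(0.83092)/ln(1.009) ≈ 20.673, so the balance reaches zero during payment 21.

21 months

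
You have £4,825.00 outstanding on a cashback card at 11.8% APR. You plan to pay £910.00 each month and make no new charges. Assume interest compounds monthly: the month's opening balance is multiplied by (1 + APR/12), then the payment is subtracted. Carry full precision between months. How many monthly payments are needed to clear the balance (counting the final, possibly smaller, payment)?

Monthly rate r = 11.8%/12 = 0.983333% = 0.00983333.
Recurrence: B ← B·(1+r) − £910.00.
Month 1: interest £47.45; balance after payment £3,962.45.
Month 2: interest £38.96; balance after payment £3,091.41.
Month 3: interest £30.40; balance after payment £2,211.81.
Month 4: interest £21.75; balance after payment £1,323.56.
Month 5: interest £13.01; balance after payment £426.57.
Month 6: interest £4.19; balance after payment £0.00.

6 months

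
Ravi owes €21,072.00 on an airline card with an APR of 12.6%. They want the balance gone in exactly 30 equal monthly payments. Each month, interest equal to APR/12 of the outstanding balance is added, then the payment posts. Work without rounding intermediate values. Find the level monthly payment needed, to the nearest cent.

Monthly rate r = 12.6%/12 = 1.05% = 0.0105.
Level-payment amortization: P = B₀·r / (1 − (1+r)^(−n)) = 21072.00·0.0105 / (1 − 1.0105^(−30)).
Denominator 1 − (1+r)^(−30) = 0.269011635.
P = 221.256 / 0.269011635 ≈ 822.48.

€822.48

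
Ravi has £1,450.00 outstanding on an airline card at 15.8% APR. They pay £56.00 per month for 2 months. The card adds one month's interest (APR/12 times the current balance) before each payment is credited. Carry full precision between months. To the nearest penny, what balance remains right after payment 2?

£1,375.70

Monthly rate r = 15.8%/12 = 1.31667% = 0.0131667.
Each month: B ← B·(1+r) − £56.00.
Month 1: interest £19.09; balance after payment £1,413.09.
Month 2: interest £18.61; balance after payment £1,375.70.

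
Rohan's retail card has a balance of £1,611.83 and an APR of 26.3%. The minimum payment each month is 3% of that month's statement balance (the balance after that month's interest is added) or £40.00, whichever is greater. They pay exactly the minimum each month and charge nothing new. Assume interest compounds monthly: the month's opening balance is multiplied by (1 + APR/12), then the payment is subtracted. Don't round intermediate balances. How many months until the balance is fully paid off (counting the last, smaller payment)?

Monthly rate r = 26.3%/12 = 2.19167% = 0.0219167.
While 3% of the post-interest balance exceeds £40.00, each month B ← (B·(1+r))·(1 − 0.03), i.e. B shrinks by the factor (1+r)·0.97 = 0.99126.
This holds for months 1–25. Entering month 26 the balance is £1,294.19; 3% of the post-interest balance is now below £40.00, so the flat £40.00 minimum applies from here.
From month 26 a fixed £40.00 at rate r clears £1,294.19 in 57 more payments. Total: 25 + 57 = 82 months.

82 months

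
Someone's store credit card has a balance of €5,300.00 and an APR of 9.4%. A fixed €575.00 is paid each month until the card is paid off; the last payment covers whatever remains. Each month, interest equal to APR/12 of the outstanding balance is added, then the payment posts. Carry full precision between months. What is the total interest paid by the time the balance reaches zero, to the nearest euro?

€223

Monthly rate r = 9.4%/12 = 0.783333% = 0.00783333.
Payoff takes n = ⌈−ln(1 − rB₀/P)/ln(1+r)⌉ = ⌈9.605⌉ = 10 payments; the last is €348.13.
Total paid = 9·€575.00 + €348.13 = €5,523.13.
Total interest = total paid − principal = €5,523.13 − €5,300.00 = €223.13.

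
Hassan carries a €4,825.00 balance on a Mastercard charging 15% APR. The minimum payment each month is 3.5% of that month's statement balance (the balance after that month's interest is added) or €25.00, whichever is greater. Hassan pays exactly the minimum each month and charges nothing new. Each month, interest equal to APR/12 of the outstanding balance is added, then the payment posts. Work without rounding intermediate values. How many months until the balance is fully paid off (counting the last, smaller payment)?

118 months

Monthly rate r = 15%/12 = 1.25% = 0.0125.
While 3.5% of the post-interest balance exceeds €25.00, each month B ← (B·(1+r))·(1 − 0.035), i.e. B shrinks by the factor (1+r)·0.965 = 0.97706.
This holds for months 1–83. Entering month 84 the balance is €703.16; 3.5% of the post-interest balance is now below €25.00, so the flat €25.00 minimum applies from here.
From month 84 a fixed €25.00 at rate r clears €703.16 in 35 more payments. Total: 83 + 35 = 118 months.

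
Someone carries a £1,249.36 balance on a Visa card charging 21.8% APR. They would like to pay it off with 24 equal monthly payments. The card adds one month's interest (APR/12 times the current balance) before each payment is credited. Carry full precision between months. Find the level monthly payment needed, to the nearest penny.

£64.69

Monthly rate r = 21.8%/12 = 1.81667% = 0.0181667.
Level-payment amortization: P = B₀·r / (1 − (1+r)^(−n)) = 1249.36·0.0181667 / (1 − 1.01817^(−24)).
Denominator 1 − (1+r)^(−24) = 0.350847093.
P = 22.6967 / 0.350847093 ≈ 64.69.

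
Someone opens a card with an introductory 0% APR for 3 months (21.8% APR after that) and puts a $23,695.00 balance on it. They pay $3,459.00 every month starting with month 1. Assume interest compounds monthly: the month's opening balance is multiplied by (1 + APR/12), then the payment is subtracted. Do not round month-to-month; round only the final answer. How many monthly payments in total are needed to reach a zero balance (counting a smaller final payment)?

8 payments

Promo months 1–3 at r₀ = 0%/12 = 0; months 4+ at r₁ = 21.8%/12 = 0.0181667.
After month 3 (no interest yet): B = $23,695.00 − 3·$3,459.00 = $13,318.00.
Then at r₁ with $3,459.00/mo: n₂ = −ln(1 − r₁·B/P)/ln(1+r₁) ≈ 4.03 → 5 more payments.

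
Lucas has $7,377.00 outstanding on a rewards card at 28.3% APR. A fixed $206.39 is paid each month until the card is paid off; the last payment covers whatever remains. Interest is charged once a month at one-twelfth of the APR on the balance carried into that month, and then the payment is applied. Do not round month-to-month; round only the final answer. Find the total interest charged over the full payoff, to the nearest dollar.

Monthly rate r = 28.3%/12 = 2.35833% = 0.0235833.
Payoff takes n = ⌈−ln(1 − rB₀/P)/ln(1+r)⌉ = ⌈79.415⌉ = 80 payments; the last is $86.20.
Total paid = 79·$206.39 + $86.20 = $16,391.01.
Total interest = total paid − principal = $16,391.01 − $7,377.00 = $9,014.01.

$9,014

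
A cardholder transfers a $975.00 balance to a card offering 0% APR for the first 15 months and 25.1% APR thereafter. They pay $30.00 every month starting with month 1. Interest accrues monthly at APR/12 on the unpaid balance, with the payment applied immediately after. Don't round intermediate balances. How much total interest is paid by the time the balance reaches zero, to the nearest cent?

$135.52

Promo months 1–15 at r₀ = 0%/12 = 0; months 16+ at r₁ = 25.1%/12 = 0.0209167.
After month 15 (no interest yet): B = $975.00 − 15·$30.00 = $525.00.
Then at r₁ with $30.00/mo: n₂ = −ln(1 − r₁·B/P)/ln(1+r₁) ≈ 22.02 → 23 more payments.
Total paid = 37·$30.00 + $0.52 = $1,110.52; interest = $1,110.52 − $975.00 = $135.52.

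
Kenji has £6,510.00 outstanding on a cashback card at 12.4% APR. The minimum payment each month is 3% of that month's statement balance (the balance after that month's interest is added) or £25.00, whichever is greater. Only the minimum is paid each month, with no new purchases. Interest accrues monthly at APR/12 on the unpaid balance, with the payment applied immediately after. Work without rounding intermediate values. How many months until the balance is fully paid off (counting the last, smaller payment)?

Monthly rate r = 12.4%/12 = 1.03333% = 0.0103333.
While 3% of the post-interest balance exceeds £25.00, each month B ← (B·(1+r))·(1 − 0.03), i.e. B shrinks by the factor (1+r)·0.97 = 0.98002.
This holds for months 1–103. Entering month 104 the balance is £814.58; 3% of the post-interest balance is now below £25.00, so the flat £25.00 minimum applies from here.
From month 104 a fixed £25.00 at rate r clears £814.58 in 40 more payments. Total: 103 + 40 = 143 months.

143 months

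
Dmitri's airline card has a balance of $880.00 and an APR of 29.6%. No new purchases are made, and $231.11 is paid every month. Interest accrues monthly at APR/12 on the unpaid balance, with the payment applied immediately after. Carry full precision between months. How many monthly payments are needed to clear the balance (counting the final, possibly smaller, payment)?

Monthly rate r = 29.6%/12 = 2.46667% = 0.0246667.
Recurrence: B ← B·(1+r) − $231.11.
Month 1: interest $21.71; balance after payment $670.60.
Month 2: interest $16.54; balance after payment $456.03.
Month 3: interest $11.25; balance after payment $236.17.
Month 4: interest $5.83; balance after payment $10.88.
Month 5: interest $0.27; balance after payment $0.00.

5 months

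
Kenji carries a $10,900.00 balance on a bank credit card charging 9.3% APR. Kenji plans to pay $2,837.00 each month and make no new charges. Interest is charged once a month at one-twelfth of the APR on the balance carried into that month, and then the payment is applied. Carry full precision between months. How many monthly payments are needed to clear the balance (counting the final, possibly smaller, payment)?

4 months

Monthly rate r = 9.3%/12 = 0.775% = 0.00775.
Recurrence: B ← B·(1+r) − $2,837.00.
Month 1: interest $84.48; balance after payment $8,147.48.
Month 2: interest $63.14; balance after payment $5,373.62.
Month 3: interest $41.65; balance after payment $2,578.26.
Month 4: interest $19.98; balance after payment $0.00.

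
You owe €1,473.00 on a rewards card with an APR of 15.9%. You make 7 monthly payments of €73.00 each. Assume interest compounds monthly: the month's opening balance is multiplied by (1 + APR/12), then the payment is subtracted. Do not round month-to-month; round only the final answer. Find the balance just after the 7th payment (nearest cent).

Monthly rate r = 15.9%/12 = 1.325% = 0.01325.
Each month: B ← B·(1+r) − €73.00.
Month 1: interest €19.52; balance after payment €1,419.52.
Month 2: interest €18.81; balance after payment €1,365.33.
Month 3: interest €18.09; balance after payment €1,310.42.
Month 4: interest €17.36; balance after payment €1,254.78.
Month 5: interest €16.63; balance after payment €1,198.41.
Month 6: interest €15.88; balance after payment €1,141.28.
Month 7: interest €15.12; balance after payment €1,083.41.

€1,083.41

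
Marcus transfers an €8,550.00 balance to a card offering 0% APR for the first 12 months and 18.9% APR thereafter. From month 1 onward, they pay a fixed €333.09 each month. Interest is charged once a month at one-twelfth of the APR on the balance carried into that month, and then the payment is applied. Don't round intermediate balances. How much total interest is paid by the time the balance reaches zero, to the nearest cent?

Promo months 1–12 at r₀ = 0%/12 = 0; months 13+ at r₁ = 18.9%/12 = 0.01575.
After month 12 (no interest yet): B = €8,550.00 − 12·€333.09 = €4,552.92.
Then at r₁ with €333.09/mo: n₂ = −ln(1 − r₁·B/P)/ln(1+r₁) ≈ 15.51 → 16 more payments.
Total paid = 27·€333.09 + €171.65 = €9,165.08; interest = €9,165.08 − €8,550.00 = €615.08.

€615.08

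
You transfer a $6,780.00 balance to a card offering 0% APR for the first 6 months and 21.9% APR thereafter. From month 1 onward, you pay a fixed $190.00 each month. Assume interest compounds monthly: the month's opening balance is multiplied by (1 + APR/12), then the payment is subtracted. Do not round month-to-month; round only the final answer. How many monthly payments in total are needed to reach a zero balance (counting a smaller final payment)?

50 months

Promo months 1–6 at r₀ = 0%/12 = 0; months 7+ at r₁ = 21.9%/12 = 0.01825.
After month 6 (no interest yet): B = $6,780.00 − 6·$190.00 = $5,640.00.
Then at r₁ with $190.00/mo: n₂ = −ln(1 − r₁·B/P)/ln(1+r₁) ≈ 43.15 → 44 more payments.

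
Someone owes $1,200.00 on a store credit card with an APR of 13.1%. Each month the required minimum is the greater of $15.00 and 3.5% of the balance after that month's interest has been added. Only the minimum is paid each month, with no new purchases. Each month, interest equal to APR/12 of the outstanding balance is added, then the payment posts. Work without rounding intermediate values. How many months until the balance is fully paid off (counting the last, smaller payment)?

Monthly rate r = 13.1%/12 = 1.09167% = 0.0109167.
While 3.5% of the post-interest balance exceeds $15.00, each month B ← (B·(1+r))·(1 − 0.035), i.e. B shrinks by the factor (1+r)·0.965 = 0.97553.
This holds for months 1–43. Entering month 44 the balance is $413.63; 3.5% of the post-interest balance is now below $15.00, so the flat $15.00 minimum applies from here.
From month 44 a fixed $15.00 at rate r clears $413.63 in 33 more payments. Total: 43 + 33 = 76 months.

76 months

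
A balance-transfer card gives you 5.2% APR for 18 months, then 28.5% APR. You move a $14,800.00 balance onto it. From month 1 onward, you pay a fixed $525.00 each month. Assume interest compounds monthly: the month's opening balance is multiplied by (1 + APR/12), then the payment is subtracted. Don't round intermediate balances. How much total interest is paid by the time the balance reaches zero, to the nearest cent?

Promo months 1–18 at r₀ = 5.2%/12 = 0.00433333; months 19+ at r₁ = 28.5%/12 = 0.02375.
After month 18: iterate B ← B·(1+r₀) − $525.00 for 18 months → $6,191.67.
Then at r₁ with $525.00/mo: n₂ = −ln(1 − r₁·B/P)/ln(1+r₁) ≈ 14.00 → 15 more payments.
Total paid = 32·$525.00 + $0.65 = $16,800.65; interest = $16,800.65 − $14,800.00 = $2,000.65.

$2,000.65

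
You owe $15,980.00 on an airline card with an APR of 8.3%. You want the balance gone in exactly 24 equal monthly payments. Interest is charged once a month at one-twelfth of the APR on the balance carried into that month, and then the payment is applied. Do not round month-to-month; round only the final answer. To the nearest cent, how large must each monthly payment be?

Monthly rate r = 8.3%/12 = 0.691667% = 0.00691667.
Level-payment amortization: P = B₀·r / (1 − (1+r)^(−n)) = 15980.00·0.00691667 / (1 − 1.00692^(−24)).
Denominator 1 − (1+r)^(−24) = 0.152469583.
P = 110.528 / 0.152469583 ≈ 724.92.

$724.92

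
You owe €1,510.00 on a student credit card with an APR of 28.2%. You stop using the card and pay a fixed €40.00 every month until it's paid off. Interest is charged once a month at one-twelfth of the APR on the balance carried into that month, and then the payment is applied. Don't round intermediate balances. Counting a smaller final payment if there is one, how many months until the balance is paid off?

94 months

Monthly rate r = 28.2%/12 = 2.35% = 0.0235.
Recurrence: B ← B·(1+r) − €40.00.
Month 1: interest €35.48; balance after payment €1,505.48.
Month 2: interest €35.38; balance after payment €1,500.86.
Closed form: n = −ln(1 − rB₀/P)/ln(1+r) = −ln(0.11288)/ln(1.0235) ≈ 93.915, so the balance reaches zero during payment 94.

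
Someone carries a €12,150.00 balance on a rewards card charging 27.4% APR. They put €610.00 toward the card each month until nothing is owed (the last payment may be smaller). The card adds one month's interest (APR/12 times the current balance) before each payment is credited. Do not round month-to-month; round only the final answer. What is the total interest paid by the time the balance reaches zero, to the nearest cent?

€4,240.45

Monthly rate r = 27.4%/12 = 2.28333% = 0.0228333.
Payoff takes n = ⌈−ln(1 − rB₀/P)/ln(1+r)⌉ = ⌈26.868⌉ = 27 payments; the last is €530.45.
Total paid = 26·€610.00 + €530.45 = €16,390.45.
Total interest = total paid − principal = €16,390.45 − €12,150.00 = €4,240.45.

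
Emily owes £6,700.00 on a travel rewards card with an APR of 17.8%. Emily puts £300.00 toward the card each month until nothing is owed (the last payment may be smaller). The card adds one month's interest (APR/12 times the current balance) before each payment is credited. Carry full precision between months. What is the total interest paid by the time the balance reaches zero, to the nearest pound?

£1,499

Monthly rate r = 17.8%/12 = 1.48333% = 0.0148333.
Payoff takes n = ⌈−ln(1 − rB₀/P)/ln(1+r)⌉ = ⌈27.328⌉ = 28 payments; the last is £98.85.
Total paid = 27·£300.00 + £98.85 = £8,198.85.
Total interest = total paid − principal = £8,198.85 − £6,700.00 = £1,498.85.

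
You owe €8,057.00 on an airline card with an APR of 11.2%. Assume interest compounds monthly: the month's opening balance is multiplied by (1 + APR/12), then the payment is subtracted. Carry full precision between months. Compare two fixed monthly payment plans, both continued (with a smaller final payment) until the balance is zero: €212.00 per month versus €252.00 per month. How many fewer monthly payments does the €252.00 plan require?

Monthly rate r = 11.2%/12 = 0.933333% = 0.00933333.
At €212.00/mo: n = ⌈−ln(1 − rB₀/P)/ln(1+r)⌉ = 48 payments (last €32.63); total interest = total paid − €8,057.00 = €1,939.63.
At €252.00/mo: 39 payments (last €37.60); total interest €1,556.60.
Payments saved = 48 − 39 = 9.

9 fewer payments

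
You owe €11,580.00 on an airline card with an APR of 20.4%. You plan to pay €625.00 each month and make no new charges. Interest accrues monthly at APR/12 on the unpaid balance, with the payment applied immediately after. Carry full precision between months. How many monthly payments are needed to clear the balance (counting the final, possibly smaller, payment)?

Monthly rate r = 20.4%/12 = 1.7% = 0.017.
Recurrence: B ← B·(1+r) − €625.00.
Month 1: interest €196.86; balance after payment €11,151.86.
Month 2: interest €189.58; balance after payment €10,716.44.
Closed form: n = −ln(1 − rB₀/P)/ln(1+r) = −ln(0.68502)/ln(1.017) ≈ 22.442, so the balance reaches zero during payment 23.

23 months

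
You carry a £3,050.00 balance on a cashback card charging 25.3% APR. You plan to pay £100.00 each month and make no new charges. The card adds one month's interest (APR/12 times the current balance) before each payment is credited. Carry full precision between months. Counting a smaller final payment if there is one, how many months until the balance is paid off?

Monthly rate r = 25.3%/12 = 2.10833% = 0.0210833.
Recurrence: B ← B·(1+r) − £100.00.
Month 1: interest £64.30; balance after payment £3,014.30.
Month 2: interest £63.55; balance after payment £2,977.86.
Closed form: n = −ln(1 − rB₀/P)/ln(1+r) = −ln(0.35696)/ln(1.02108) ≈ 49.373, so the balance reaches zero during payment 50.

50 months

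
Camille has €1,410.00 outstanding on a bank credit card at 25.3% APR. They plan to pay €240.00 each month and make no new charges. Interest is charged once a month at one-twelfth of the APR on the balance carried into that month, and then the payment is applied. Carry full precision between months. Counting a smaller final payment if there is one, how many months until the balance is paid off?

Monthly rate r = 25.3%/12 = 2.10833% = 0.0210833.
Recurrence: B ← B·(1+r) − €240.00.
Month 1: interest €29.73; balance after payment €1,199.73.
Month 2: interest €25.29; balance after payment €985.02.
Closed form: n = −ln(1 − rB₀/P)/ln(1+r) = −ln(0.87614)/ln(1.02108) ≈ 6.338, so the balance reaches zero during payment 7.

7 payments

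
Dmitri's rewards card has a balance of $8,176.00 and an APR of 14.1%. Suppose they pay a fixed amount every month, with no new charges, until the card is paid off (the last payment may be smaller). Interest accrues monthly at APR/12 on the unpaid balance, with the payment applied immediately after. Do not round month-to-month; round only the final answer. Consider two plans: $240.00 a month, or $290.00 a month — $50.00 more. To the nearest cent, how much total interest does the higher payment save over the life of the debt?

Monthly rate r = 14.1%/12 = 1.175% = 0.01175.
At $240.00/mo: n = ⌈−ln(1 − rB₀/P)/ln(1+r)⌉ = 44 payments (last $185.02); total interest = total paid − $8,176.00 = $2,329.02.
At $290.00/mo: 35 payments (last $129.57); total interest $1,813.57.
Interest saved = $2,329.02 − $1,813.57 = $515.45.

$515.45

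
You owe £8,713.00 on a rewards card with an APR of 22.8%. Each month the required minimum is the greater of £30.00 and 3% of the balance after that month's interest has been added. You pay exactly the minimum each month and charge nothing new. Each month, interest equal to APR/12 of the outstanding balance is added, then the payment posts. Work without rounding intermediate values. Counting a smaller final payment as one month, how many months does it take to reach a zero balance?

Monthly rate r = 22.8%/12 = 1.9% = 0.019.
While 3% of the post-interest balance exceeds £30.00, each month B ← (B·(1+r))·(1 − 0.03), i.e. B shrinks by the factor (1+r)·0.97 = 0.98843.
This holds for months 1–188. Entering month 189 the balance is £977.24; 3% of the post-interest balance is now below £30.00, so the flat £30.00 minimum applies from here.
From month 189 a fixed £30.00 at rate r clears £977.24 in 52 more payments. Total: 188 + 52 = 240 months.

240 months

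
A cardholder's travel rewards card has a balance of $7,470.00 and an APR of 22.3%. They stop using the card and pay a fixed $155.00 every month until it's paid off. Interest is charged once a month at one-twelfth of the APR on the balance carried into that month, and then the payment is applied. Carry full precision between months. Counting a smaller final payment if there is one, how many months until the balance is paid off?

Monthly rate r = 22.3%/12 = 1.85833% = 0.0185833.
Recurrence: B ← B·(1+r) − $155.00.
Month 1: interest $138.82; balance after payment $7,453.82.
Month 2: interest $138.52; balance after payment $7,437.33.
Closed form: n = −ln(1 − rB₀/P)/ln(1+r) = −ln(0.1044)/ln(1.01858) ≈ 122.713, so the balance reaches zero during payment 123.

123 months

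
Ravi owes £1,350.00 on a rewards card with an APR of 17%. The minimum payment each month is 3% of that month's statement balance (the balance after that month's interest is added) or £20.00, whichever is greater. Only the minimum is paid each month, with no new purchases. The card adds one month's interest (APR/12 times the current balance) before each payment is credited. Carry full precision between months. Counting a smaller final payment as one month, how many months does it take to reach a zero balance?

89 months

Monthly rate r = 17%/12 = 1.41667% = 0.0141667.
While 3% of the post-interest balance exceeds £20.00, each month B ← (B·(1+r))·(1 − 0.03), i.e. B shrinks by the factor (1+r)·0.97 = 0.98374.
This holds for months 1–44. Entering month 45 the balance is £656.30; 3% of the post-interest balance is now below £20.00, so the flat £20.00 minimum applies from here.
From month 45 a fixed £20.00 at rate r clears £656.30 in 45 more payments. Total: 44 + 45 = 89 months.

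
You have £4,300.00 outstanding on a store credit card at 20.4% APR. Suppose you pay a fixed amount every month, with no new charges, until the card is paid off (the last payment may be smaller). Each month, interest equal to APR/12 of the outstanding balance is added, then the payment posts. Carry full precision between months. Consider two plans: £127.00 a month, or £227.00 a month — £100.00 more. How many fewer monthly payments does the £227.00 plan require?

27 fewer payments

Monthly rate r = 20.4%/12 = 1.7% = 0.017.
At £127.00/mo: n = ⌈−ln(1 − rB₀/P)/ln(1+r)⌉ = 51 payments (last £107.13); total interest = total paid − £4,300.00 = £2,157.13.
At £227.00/mo: 24 payments (last £12.67); total interest £933.67.
Payments saved = 51 − 24 = 27.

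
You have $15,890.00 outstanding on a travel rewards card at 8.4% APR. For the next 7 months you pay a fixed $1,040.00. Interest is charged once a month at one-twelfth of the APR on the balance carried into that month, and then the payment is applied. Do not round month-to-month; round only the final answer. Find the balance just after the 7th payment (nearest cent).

Monthly rate r = 8.4%/12 = 0.7% = 0.007.
Each month: B ← B·(1+r) − $1,040.00.
Month 1: interest $111.23; balance after payment $14,961.23.
Month 2: interest $104.73; balance after payment $14,025.96.
Month 3: interest $98.18; balance after payment $13,084.14.
Month 4: interest $91.59; balance after payment $12,135.73.
Month 5: interest $84.95; balance after payment $11,180.68.
Month 6: interest $78.26; balance after payment $10,218.94.
Month 7: interest $71.53; balance after payment $9,250.48.

$9,250.48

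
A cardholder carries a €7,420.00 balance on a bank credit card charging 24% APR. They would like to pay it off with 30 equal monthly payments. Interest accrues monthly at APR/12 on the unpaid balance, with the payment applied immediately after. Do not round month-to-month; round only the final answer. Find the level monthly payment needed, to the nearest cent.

Monthly rate r = 24%/12 = 2% = 0.02.
Level-payment amortization: P = B₀·r / (1 − (1+r)^(−n)) = 7420.00·0.02 / (1 − 1.02^(−30)).
Denominator 1 − (1+r)^(−30) = 0.447929111.
P = 148.4 / 0.447929111 ≈ 331.30.

€331.30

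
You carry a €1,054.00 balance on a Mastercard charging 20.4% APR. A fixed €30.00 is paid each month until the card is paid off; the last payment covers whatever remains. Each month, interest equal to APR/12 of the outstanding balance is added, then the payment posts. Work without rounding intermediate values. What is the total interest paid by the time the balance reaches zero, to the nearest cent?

€564.58

Monthly rate r = 20.4%/12 = 1.7% = 0.017.
Payoff takes n = ⌈−ln(1 − rB₀/P)/ln(1+r)⌉ = ⌈53.952⌉ = 54 payments; the last is €28.58.
Total paid = 53·€30.00 + €28.58 = €1,618.58.
Total interest = total paid − principal = €1,618.58 − €1,054.00 = €564.58.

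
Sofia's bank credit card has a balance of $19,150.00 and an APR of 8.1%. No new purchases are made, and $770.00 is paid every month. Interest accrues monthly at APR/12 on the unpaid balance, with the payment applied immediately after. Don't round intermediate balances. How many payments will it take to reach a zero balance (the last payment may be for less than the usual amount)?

Monthly rate r = 8.1%/12 = 0.675% = 0.00675.
Recurrence: B ← B·(1+r) − $770.00.
Month 1: interest $129.26; balance after payment $18,509.26.
Month 2: interest $124.94; balance after payment $17,864.20.
Closed form: n = −ln(1 − rB₀/P)/ln(1+r) = −ln(0.83213)/ln(1.00675) ≈ 27.317, so the balance reaches zero during payment 28.

28 payments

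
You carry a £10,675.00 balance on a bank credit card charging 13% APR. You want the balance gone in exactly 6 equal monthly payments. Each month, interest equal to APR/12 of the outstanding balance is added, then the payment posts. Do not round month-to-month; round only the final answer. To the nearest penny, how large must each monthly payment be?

Monthly rate r = 13%/12 = 1.08333% = 0.0108333.
Level-payment amortization: P = B₀·r / (1 − (1+r)^(−n)) = 10675.00·0.0108333 / (1 − 1.01083^(−6)).
Denominator 1 − (1+r)^(−6) = 0.0626049171.
P = 115.646 / 0.0626049171 ≈ 1847.23.

£1,847.23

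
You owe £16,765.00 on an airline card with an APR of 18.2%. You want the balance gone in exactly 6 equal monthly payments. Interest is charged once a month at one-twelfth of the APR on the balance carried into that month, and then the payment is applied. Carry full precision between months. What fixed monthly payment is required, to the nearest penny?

£2,944.35

Monthly rate r = 18.2%/12 = 1.51667% = 0.0151667.
Level-payment amortization: P = B₀·r / (1 − (1+r)^(−n)) = 16765.00·0.0151667 / (1 − 1.01517^(−6)).
Denominator 1 − (1+r)^(−6) = 0.0863583167.
P = 254.269 / 0.0863583167 ≈ 2944.35.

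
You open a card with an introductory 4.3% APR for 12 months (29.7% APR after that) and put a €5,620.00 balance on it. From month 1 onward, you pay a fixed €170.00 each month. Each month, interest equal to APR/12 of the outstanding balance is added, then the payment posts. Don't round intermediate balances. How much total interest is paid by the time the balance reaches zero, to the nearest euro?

€1,991

Promo months 1–12 at r₀ = 4.3%/12 = 0.00358333; months 13+ at r₁ = 29.7%/12 = 0.02475.
After month 12: iterate B ← B·(1+r₀) − €170.00 for 12 months → €3,785.79.
Then at r₁ with €170.00/mo: n₂ = −ln(1 − r₁·B/P)/ln(1+r₁) ≈ 32.77 → 33 more payments.
Total paid = 44·€170.00 + €130.72 = €7,610.72; interest = €7,610.72 − €5,620.00 = €1,990.72.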